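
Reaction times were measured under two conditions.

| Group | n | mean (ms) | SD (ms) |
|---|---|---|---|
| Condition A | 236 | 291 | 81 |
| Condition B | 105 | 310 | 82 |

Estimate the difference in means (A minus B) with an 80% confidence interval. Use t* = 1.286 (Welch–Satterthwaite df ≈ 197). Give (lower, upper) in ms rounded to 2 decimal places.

Standard errors of each mean: 81/√236 = 5.2727 and 82/√105 = 8.0024.
SE(x̄₁ − x̄₂) = √(5.2727² + 8.0024²) = 9.5833 for independent samples with unequal variances.
With t* = 1.286, the margin is 1.286 × 9.5833 = 12.3241.
x̄₁ − x̄₂ = 291 − 310 = -19.0000; the interval is -19.0000 ± 12.3241 = (-31.32, -6.68).

(-31.32, -6.68)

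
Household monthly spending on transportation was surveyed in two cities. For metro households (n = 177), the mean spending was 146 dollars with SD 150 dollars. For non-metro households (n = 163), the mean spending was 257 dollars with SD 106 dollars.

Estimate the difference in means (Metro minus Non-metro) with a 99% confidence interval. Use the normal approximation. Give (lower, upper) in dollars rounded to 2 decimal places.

Per-group SEs: s₁/√n₁ = 150/√177 = 11.2747, s₂/√n₂ = 106/√163 = 8.3026.
Unpooled SE of the difference: √(127.11886009 + 68.93316676) = 14.0019.
Margin of error = z* · SE = 2.576 × 14.0019 = 36.0689.
x̄₁ − x̄₂ = 146 − 257 = -111.0000.
CI: -111.0000 ± 36.0689 = (-147.07, -74.93).

(-147.07, -74.93)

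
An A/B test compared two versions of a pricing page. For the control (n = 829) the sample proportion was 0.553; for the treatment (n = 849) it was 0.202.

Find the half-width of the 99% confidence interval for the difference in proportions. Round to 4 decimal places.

0.0569

Each SE is √(p̂(1−p̂)/n): √(0.5530·0.4470/829) = 0.01727 and √(0.2020·0.7980/849) = 0.01378.
SE(p̂₁ − p̂₂) = √(SE₁² + SE₂²) = √(0.0002982529 + 0.0001898884) = 0.02209, since the two samples are independent.
At 99% confidence z* = 2.576; margin = 2.576 × 0.02209 = 0.05690.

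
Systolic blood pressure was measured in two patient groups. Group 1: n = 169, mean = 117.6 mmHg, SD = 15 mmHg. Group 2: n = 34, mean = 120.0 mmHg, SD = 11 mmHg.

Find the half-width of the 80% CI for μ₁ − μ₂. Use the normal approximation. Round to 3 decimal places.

2.835

Per-group SEs: s₁/√n₁ = 15/√169 = 1.1538, s₂/√n₂ = 11/√34 = 1.8865.
Unpooled SE of the difference: √(1.33125444 + 3.55888225) = 2.2114.
Margin of error = z* · SE = 1.282 × 2.2114 = 2.8350.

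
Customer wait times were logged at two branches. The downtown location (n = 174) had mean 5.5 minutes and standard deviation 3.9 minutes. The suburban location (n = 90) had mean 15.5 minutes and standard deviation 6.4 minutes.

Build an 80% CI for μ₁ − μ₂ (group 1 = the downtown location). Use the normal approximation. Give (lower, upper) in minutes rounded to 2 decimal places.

Standard errors of each mean: 3.9/√174 = 0.2957 and 6.4/√90 = 0.6746.
SE(x̄₁ − x̄₂) = √(0.2957² + 0.6746²) = 0.7366 for independent samples with unequal variances.
With z* = 1.282, the margin is 1.282 × 0.7366 = 0.9443.
x̄₁ − x̄₂ = 5.5 − 15.5 = -10.0000; the interval is -10.0000 ± 0.9443 = (-10.94, -9.06).

(-10.94, -9.06)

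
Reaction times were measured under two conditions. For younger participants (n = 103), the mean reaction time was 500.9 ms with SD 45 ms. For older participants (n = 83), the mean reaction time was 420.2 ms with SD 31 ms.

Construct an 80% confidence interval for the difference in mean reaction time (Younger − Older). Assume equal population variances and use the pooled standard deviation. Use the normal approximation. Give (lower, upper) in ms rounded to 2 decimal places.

(73.25, 88.15)

Pooled variance s_p² = [102·45² + 82·31²] / (103+83−2) = 1550.8261, so s_p = 39.3805.
SE_diff = s_p·√(1/n₁ + 1/n₂) = 39.3805·√(1/103 + 1/83) = 5.8087.
z* = 1.282; margin = 1.282 × 5.8087 = 7.4468.
Difference = 500.9 − 420.2 = 80.7000.
80.7000 ± 7.4468 → (73.25, 88.15).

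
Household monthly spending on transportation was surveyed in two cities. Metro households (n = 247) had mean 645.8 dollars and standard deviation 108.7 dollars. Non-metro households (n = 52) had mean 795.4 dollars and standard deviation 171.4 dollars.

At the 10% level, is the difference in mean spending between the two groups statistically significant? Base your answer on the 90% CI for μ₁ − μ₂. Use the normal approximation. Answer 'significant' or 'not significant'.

significant

SE₁ = s₁/√n₁ = 108.7/√247 = 6.9164; SE₂ = 171.4/√52 = 23.7689.
Independent samples, unequal variances: SE_diff = √(SE₁² + SE₂²) = √(47.83658896 + 564.96060721) = 24.7547.
z* = 1.645, so margin of error = 1.645 × 24.7547 = 40.7215.
Difference in means = 645.8 − 795.4 = -149.6000.
-149.6000 ± 40.7215 → (-190.3215, -108.8785).
The interval (-190.3215, -108.8785) does not contain 0, so the difference is significant.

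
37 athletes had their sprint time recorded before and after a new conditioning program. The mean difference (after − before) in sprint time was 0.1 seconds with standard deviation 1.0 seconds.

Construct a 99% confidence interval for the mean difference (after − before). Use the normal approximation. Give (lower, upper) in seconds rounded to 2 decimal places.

(-0.32, 0.52)

This is a matched-pairs design, so SE = s_d/√n = 1.0/√37 = 0.1644.
Margin = 2.576 × 0.1644 = 0.4235; the interval is 0.1 ± 0.4235 = (-0.32, 0.52).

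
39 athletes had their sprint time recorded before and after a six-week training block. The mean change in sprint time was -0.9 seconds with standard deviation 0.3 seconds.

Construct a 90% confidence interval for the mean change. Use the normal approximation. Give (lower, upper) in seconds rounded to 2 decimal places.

This is a matched-pairs design, so SE = s_d/√n = 0.3/√39 = 0.0480.
Margin = 1.645 × 0.0480 = 0.0790; the interval is -0.9 ± 0.0790 = (-0.98, -0.82).

(-0.98, -0.82)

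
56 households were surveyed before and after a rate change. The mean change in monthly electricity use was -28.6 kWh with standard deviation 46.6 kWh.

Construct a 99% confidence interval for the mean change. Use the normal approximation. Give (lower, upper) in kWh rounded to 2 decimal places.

(-44.64, -12.56)

This is a matched-pairs design, so SE = s_d/√n = 46.6/√56 = 6.2272.
Margin = 2.576 × 6.2272 = 16.0413; the interval is -28.6 ± 16.0413 = (-44.64, -12.56).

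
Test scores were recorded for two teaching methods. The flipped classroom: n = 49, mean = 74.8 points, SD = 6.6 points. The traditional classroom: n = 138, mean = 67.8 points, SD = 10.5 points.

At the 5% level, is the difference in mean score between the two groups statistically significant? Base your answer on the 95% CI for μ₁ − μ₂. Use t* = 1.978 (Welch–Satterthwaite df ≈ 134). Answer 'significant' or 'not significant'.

significant

SE₁ = s₁/√n₁ = 6.6/√49 = 0.9429; SE₂ = 10.5/√138 = 0.8938.
Independent samples, unequal variances: SE_diff = √(SE₁² + SE₂²) = √(0.88906041 + 0.79887844) = 1.2992.
t* = 1.978, so margin of error = 1.978 × 1.2992 = 2.5698.
Difference in means = 74.8 − 67.8 = 7.0000.
7.0000 ± 2.5698 → (4.4302, 9.5698).
The interval (4.4302, 9.5698) does not contain 0, so the difference is significant.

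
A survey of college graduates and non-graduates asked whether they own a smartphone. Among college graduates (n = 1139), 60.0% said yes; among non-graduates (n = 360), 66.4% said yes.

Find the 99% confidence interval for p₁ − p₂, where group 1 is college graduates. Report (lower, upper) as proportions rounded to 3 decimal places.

(-0.138, 0.010)

SE₁ = √(p̂₁(1−p̂₁)/n₁) = √(0.6000·0.4000/1139) = 0.01452; SE₂ = √(0.6640·0.3360/360) = 0.02489.
Independent samples: SE of the difference = √(SE₁² + SE₂²) = √(0.0002108304 + 0.0006195121) = 0.02882.
z* for 99% confidence is 2.576, so the margin of error is 2.576 × 0.02882 = 0.07424.
Point estimate p̂₁ − p̂₂ = 0.6000 − 0.6640 = -0.0640.
-0.0640 ± 0.07424 → (-0.138, 0.010).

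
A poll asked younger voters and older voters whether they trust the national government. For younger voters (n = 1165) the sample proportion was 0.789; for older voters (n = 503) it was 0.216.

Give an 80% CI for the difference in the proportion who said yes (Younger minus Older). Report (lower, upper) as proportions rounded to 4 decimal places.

(0.5449, 0.6011)

SE₁ = √(p̂₁(1−p̂₁)/n₁) = √(0.7890·0.2110/1165) = 0.01195; SE₂ = √(0.2160·0.7840/503) = 0.01835.
Independent samples: SE of the difference = √(SE₁² + SE₂²) = √(0.0001428025 + 0.0003367225) = 0.02190.
z* for 80% confidence is 1.282, so the margin of error is 1.282 × 0.02190 = 0.02808.
Point estimate p̂₁ − p̂₂ = 0.7890 − 0.2160 = 0.5730.
0.5730 ± 0.02808 → (0.5449, 0.6011).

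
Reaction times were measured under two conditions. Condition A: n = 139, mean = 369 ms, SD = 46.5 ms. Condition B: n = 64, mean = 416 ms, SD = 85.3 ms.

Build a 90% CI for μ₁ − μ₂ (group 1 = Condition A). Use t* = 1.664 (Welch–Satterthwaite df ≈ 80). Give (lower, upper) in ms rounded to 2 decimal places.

(-65.92, -28.08)

SE₁ = s₁/√n₁ = 46.5/√139 = 3.9441; SE₂ = 85.3/√64 = 10.6625.
Independent samples, unequal variances: SE_diff = √(SE₁² + SE₂²) = √(15.55592481 + 113.68890625) = 11.3686.
t* = 1.664, so margin of error = 1.664 × 11.3686 = 18.9174.
Difference in means = 369 − 416 = -47.0000.
-47.0000 ± 18.9174 → (-65.92, -28.08).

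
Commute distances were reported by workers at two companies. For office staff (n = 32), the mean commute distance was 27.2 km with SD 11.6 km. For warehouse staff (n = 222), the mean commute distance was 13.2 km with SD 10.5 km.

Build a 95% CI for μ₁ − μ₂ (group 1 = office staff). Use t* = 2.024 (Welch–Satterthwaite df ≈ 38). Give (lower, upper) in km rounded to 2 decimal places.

Standard errors of each mean: 11.6/√32 = 2.0506 and 10.5/√222 = 0.7047.
SE(x̄₁ − x̄₂) = √(2.0506² + 0.7047²) = 2.1683 for independent samples with unequal variances.
With t* = 2.024, the margin is 2.024 × 2.1683 = 4.3886.
x̄₁ − x̄₂ = 27.2 − 13.2 = 14.0000; the interval is 14.0000 ± 4.3886 = (9.61, 18.39).

(9.61, 18.39)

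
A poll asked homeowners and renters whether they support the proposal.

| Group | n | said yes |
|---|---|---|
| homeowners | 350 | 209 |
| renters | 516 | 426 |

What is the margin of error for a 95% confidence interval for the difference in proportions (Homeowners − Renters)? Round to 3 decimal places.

0.061

Sample proportions: 209/350 = 0.5971, 426/516 = 0.8256.
Each SE is √(p̂(1−p̂)/n): √(0.5971·0.4029/350) = 0.02622 and √(0.8256·0.1744/516) = 0.01670.
SE(p̂₁ − p̂₂) = √(SE₁² + SE₂²) = √(0.0006874884 + 0.00027889) = 0.03109, since the two samples are independent.
At 95% confidence z* = 1.960; margin = 1.960 × 0.03109 = 0.06094.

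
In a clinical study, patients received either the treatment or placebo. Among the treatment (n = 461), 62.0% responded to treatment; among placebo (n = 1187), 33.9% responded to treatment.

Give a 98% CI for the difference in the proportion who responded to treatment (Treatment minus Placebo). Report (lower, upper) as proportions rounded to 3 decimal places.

The two standard errors are √(0.6200×0.3800/461) = 0.02261 and √(0.3390×0.6610/1187) = 0.01374.
Because the samples are independent, SE_diff = √(0.02261² + 0.01374²) = 0.02646.
Using z* = 2.326 for 98%, ME = 2.326 × 0.02646 = 0.06155.
p̂₁ − p̂₂ = 0.2810; interval 0.2810 ± 0.06155 gives (0.219, 0.343).

(0.219, 0.343)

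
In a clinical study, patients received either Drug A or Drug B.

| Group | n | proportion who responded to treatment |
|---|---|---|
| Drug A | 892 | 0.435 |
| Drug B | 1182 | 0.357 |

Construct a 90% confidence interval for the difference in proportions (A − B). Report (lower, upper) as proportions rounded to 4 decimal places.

Each SE is √(p̂(1−p̂)/n): √(0.4350·0.5650/892) = 0.01660 and √(0.3570·0.6430/1182) = 0.01394.
SE(p̂₁ − p̂₂) = √(SE₁² + SE₂²) = √(0.00027556 + 0.0001943236) = 0.02168, since the two samples are independent.
At 90% confidence z* = 1.645; margin = 1.645 × 0.02168 = 0.03566.
The difference is 0.4350 − 0.3570 = 0.0780, so the interval is 0.0780 ± 0.03566 = (0.0423, 0.1137).

(0.0423, 0.1137)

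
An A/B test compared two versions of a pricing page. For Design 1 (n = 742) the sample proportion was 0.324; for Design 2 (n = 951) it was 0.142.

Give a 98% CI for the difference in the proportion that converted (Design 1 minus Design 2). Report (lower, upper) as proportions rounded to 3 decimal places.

(0.134, 0.230)

Each SE is √(p̂(1−p̂)/n): √(0.3240·0.6760/742) = 0.01718 and √(0.1420·0.8580/951) = 0.01132.
SE(p̂₁ − p̂₂) = √(SE₁² + SE₂²) = √(0.0002951524 + 0.0001281424) = 0.02057, since the two samples are independent.
At 98% confidence z* = 2.326; margin = 2.326 × 0.02057 = 0.04785.
The difference is 0.3240 − 0.1420 = 0.1820, so the interval is 0.1820 ± 0.04785 = (0.134, 0.230).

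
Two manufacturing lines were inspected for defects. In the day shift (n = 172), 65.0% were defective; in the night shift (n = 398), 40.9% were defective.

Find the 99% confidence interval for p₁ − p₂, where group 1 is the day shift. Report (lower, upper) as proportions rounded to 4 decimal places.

The two standard errors are √(0.6500×0.3500/172) = 0.03637 and √(0.4090×0.5910/398) = 0.02464.
Because the samples are independent, SE_diff = √(0.03637² + 0.02464²) = 0.04393.
Using z* = 2.576 for 99%, ME = 2.576 × 0.04393 = 0.11316.
p̂₁ − p̂₂ = 0.2410; interval 0.2410 ± 0.11316 gives (0.1278, 0.3542).

(0.1278, 0.3542)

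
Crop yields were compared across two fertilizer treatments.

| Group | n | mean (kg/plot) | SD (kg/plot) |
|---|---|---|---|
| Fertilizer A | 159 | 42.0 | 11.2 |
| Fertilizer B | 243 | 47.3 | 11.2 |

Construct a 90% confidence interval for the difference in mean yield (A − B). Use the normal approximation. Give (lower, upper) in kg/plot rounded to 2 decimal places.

(-7.18, -3.42)

Per-group SEs: s₁/√n₁ = 11.2/√159 = 0.8882, s₂/√n₂ = 11.2/√243 = 0.7185.
Unpooled SE of the difference: √(0.78889924 + 0.51624225) = 1.1424.
Margin of error = z* · SE = 1.645 × 1.1424 = 1.8792.
x̄₁ − x̄₂ = 42.0 − 47.3 = -5.3000.
CI: -5.3000 ± 1.8792 = (-7.18, -3.42).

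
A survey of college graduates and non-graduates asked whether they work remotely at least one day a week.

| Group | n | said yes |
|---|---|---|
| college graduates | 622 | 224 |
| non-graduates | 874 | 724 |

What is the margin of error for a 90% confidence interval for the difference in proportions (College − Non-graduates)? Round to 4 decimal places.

0.0380

p̂₁ = 224/622 = 0.3601 and p̂₂ = 724/874 = 0.8284.
SE₁ = √(p̂₁(1−p̂₁)/n₁) = √(0.3601·0.6399/622) = 0.01925; SE₂ = √(0.8284·0.1716/874) = 0.01275.
Independent samples: SE of the difference = √(SE₁² + SE₂²) = √(0.0003705625 + 0.0001625625) = 0.02309.
z* for 90% confidence is 1.645, so the margin of error is 1.645 × 0.02309 = 0.03798.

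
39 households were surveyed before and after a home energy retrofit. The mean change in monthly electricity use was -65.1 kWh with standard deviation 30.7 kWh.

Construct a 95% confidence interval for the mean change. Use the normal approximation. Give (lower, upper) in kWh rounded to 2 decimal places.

This is a matched-pairs design, so SE = s_d/√n = 30.7/√39 = 4.9159.
Margin = 1.960 × 4.9159 = 9.6352; the interval is -65.1 ± 9.6352 = (-74.74, -55.46).

(-74.74, -55.46)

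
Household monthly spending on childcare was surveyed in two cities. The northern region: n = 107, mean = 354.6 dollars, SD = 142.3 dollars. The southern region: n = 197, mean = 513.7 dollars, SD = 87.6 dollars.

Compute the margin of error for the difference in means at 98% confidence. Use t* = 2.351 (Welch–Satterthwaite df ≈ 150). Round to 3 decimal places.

35.515

Per-group SEs: s₁/√n₁ = 142.3/√107 = 13.7567, s₂/√n₂ = 87.6/√197 = 6.2412.
Unpooled SE of the difference: √(189.24679489 + 38.95257744) = 15.1063.
Margin of error = t* · SE = 2.351 × 15.1063 = 35.5149.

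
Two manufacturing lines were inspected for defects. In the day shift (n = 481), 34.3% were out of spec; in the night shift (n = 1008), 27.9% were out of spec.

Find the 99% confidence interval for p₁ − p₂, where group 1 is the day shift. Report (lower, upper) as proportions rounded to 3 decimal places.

Each SE is √(p̂(1−p̂)/n): √(0.3430·0.6570/481) = 0.02164 and √(0.2790·0.7210/1008) = 0.01413.
SE(p̂₁ − p̂₂) = √(SE₁² + SE₂²) = √(0.0004682896 + 0.0001996569) = 0.02584, since the two samples are independent.
At 99% confidence z* = 2.576; margin = 2.576 × 0.02584 = 0.06656.
The difference is 0.3430 − 0.2790 = 0.0640, so the interval is 0.0640 ± 0.06656 = (-0.003, 0.131).

(-0.003, 0.131)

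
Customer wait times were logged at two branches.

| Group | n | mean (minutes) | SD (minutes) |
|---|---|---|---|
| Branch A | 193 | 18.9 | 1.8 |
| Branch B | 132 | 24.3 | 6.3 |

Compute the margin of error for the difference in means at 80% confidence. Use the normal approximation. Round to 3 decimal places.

0.722

SE₁ = s₁/√n₁ = 1.8/√193 = 0.1296; SE₂ = 6.3/√132 = 0.5483.
Independent samples, unequal variances: SE_diff = √(SE₁² + SE₂²) = √(0.01679616 + 0.30063289) = 0.5634.
z* = 1.282, so margin of error = 1.282 × 0.5634 = 0.7223.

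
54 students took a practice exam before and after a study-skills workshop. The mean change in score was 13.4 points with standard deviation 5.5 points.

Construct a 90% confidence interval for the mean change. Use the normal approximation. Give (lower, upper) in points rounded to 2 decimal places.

This is a matched-pairs design, so SE = s_d/√n = 5.5/√54 = 0.7485.
Margin = 1.645 × 0.7485 = 1.2313; the interval is 13.4 ± 1.2313 = (12.17, 14.63).

(12.17, 14.63)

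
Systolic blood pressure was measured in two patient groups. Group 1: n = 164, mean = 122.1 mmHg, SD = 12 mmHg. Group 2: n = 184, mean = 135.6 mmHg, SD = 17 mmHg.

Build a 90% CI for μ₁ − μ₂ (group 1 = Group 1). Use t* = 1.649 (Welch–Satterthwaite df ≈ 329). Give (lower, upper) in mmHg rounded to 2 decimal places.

(-16.08, -10.92)

Per-group SEs: s₁/√n₁ = 12/√164 = 0.9370, s₂/√n₂ = 17/√184 = 1.2533.
Unpooled SE of the difference: √(0.877969 + 1.57076089) = 1.5648.
Margin of error = t* · SE = 1.649 × 1.5648 = 2.5804.
x̄₁ − x̄₂ = 122.1 − 135.6 = -13.5000.
CI: -13.5000 ± 2.5804 = (-16.08, -10.92).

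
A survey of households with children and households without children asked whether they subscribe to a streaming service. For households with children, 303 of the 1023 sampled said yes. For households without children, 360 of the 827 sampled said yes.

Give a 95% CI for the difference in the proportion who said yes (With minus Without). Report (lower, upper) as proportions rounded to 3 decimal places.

(-0.183, -0.095)

Sample proportions: 303/1023 = 0.2962, 360/827 = 0.4353.
Each SE is √(p̂(1−p̂)/n): √(0.2962·0.7038/1023) = 0.01428 and √(0.4353·0.5647/827) = 0.01724.
SE(p̂₁ − p̂₂) = √(SE₁² + SE₂²) = √(0.0002039184 + 0.0002972176) = 0.02239, since the two samples are independent.
At 95% confidence z* = 1.960; margin = 1.960 × 0.02239 = 0.04388.
The difference is 0.2962 − 0.4353 = -0.1391, so the interval is -0.1391 ± 0.04388 = (-0.183, -0.095).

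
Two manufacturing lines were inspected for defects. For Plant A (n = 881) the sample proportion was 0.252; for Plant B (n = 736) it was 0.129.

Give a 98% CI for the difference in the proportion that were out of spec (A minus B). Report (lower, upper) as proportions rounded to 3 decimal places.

(0.078, 0.168)

The two standard errors are √(0.2520×0.7480/881) = 0.01463 and √(0.1290×0.8710/736) = 0.01236.
Because the samples are independent, SE_diff = √(0.01463² + 0.01236²) = 0.01915.
Using z* = 2.326 for 98%, ME = 2.326 × 0.01915 = 0.04454.
p̂₁ − p̂₂ = 0.1230; interval 0.1230 ± 0.04454 gives (0.078, 0.168).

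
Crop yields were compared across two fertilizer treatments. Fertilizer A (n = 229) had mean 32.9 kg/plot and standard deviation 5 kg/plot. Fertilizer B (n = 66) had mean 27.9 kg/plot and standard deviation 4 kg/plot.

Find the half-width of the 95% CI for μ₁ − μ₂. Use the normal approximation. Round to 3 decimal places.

1.162

Per-group SEs: s₁/√n₁ = 5/√229 = 0.3304, s₂/√n₂ = 4/√66 = 0.4924.
Unpooled SE of the difference: √(0.10916416 + 0.24245776) = 0.5930.
Margin of error = z* · SE = 1.960 × 0.5930 = 1.1623.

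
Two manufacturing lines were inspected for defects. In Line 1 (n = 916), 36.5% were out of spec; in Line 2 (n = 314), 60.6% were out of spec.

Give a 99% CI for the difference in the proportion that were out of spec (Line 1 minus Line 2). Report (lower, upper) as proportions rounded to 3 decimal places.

(-0.323, -0.159)

SE₁ = √(p̂₁(1−p̂₁)/n₁) = √(0.3650·0.6350/916) = 0.01591; SE₂ = √(0.6060·0.3940/314) = 0.02758.
Independent samples: SE of the difference = √(SE₁² + SE₂²) = √(0.0002531281 + 0.0007606564) = 0.03184.
z* for 99% confidence is 2.576, so the margin of error is 2.576 × 0.03184 = 0.08202.
Point estimate p̂₁ − p̂₂ = 0.3650 − 0.6060 = -0.2410.
-0.2410 ± 0.08202 → (-0.323, -0.159).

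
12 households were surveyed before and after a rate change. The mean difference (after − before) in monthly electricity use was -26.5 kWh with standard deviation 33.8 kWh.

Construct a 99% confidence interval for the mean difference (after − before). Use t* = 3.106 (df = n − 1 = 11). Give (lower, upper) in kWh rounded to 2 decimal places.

Paired design: SE = s_d/√n = 33.8/√12 = 9.7572.
t* = 3.106; margin of error = 3.106 × 9.7572 = 30.3059.
-26.5 ± 30.3059 → (-56.81, 3.81).

(-56.81, 3.81)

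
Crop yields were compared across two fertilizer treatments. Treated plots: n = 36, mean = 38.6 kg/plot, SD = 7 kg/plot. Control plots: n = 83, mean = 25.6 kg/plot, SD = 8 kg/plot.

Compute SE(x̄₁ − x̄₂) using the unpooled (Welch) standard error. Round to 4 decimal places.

1.4602

Per-group SEs: s₁/√n₁ = 7/√36 = 1.1667, s₂/√n₂ = 8/√83 = 0.8781.
Unpooled SE of the difference: √(1.36118889 + 0.77105961) = 1.4602.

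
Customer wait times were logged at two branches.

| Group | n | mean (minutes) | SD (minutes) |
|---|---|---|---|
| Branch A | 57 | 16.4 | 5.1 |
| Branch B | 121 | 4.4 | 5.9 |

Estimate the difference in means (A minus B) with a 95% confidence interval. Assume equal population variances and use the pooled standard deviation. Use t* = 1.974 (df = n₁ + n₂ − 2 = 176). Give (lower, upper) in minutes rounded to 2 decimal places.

Pooled variance s_p² = [56·5.1² + 120·5.9²] / (57+121−2) = 32.0100, so s_p = 5.6577.
SE_diff = s_p·√(1/n₁ + 1/n₂) = 5.6577·√(1/57 + 1/121) = 0.9089.
t* = 1.974; margin = 1.974 × 0.9089 = 1.7942.
Difference = 16.4 − 4.4 = 12.0000.
12.0000 ± 1.7942 → (10.21, 13.79).

(10.21, 13.79)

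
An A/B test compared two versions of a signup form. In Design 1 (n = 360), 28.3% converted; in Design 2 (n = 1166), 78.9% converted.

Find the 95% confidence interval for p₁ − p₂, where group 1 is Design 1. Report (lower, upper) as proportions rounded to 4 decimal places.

Each SE is √(p̂(1−p̂)/n): √(0.2830·0.7170/360) = 0.02374 and √(0.7890·0.2110/1166) = 0.01195.
SE(p̂₁ − p̂₂) = √(SE₁² + SE₂²) = √(0.0005635876 + 0.0001428025) = 0.02658, since the two samples are independent.
At 95% confidence z* = 1.960; margin = 1.960 × 0.02658 = 0.05210.
The difference is 0.2830 − 0.7890 = -0.5060, so the interval is -0.5060 ± 0.05210 = (-0.5581, -0.4539).

(-0.5581, -0.4539)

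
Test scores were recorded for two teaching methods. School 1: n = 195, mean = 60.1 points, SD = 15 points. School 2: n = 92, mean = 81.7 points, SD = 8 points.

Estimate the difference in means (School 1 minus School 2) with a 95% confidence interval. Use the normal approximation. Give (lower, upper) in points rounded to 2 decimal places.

(-24.27, -18.93)

Per-group SEs: s₁/√n₁ = 15/√195 = 1.0742, s₂/√n₂ = 8/√92 = 0.8341.
Unpooled SE of the difference: √(1.15390564 + 0.69572281) = 1.3600.
Margin of error = z* · SE = 1.960 × 1.3600 = 2.6656.
x̄₁ − x̄₂ = 60.1 − 81.7 = -21.6000.
CI: -21.6000 ± 2.6656 = (-24.27, -18.93).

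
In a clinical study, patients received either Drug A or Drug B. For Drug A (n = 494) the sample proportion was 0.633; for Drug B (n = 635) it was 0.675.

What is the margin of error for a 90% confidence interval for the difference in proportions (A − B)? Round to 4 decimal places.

0.0470

SE₁ = √(p̂₁(1−p̂₁)/n₁) = √(0.6330·0.3670/494) = 0.02169; SE₂ = √(0.6750·0.3250/635) = 0.01859.
Independent samples: SE of the difference = √(SE₁² + SE₂²) = √(0.0004704561 + 0.0003455881) = 0.02857.
z* for 90% confidence is 1.645, so the margin of error is 1.645 × 0.02857 = 0.04700.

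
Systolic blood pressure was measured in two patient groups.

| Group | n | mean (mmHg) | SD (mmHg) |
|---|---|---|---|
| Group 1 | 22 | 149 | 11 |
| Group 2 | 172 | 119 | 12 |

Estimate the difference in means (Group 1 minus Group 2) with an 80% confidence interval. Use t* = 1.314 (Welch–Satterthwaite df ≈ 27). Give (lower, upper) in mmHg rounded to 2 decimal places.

(26.69, 33.31)

SE₁ = s₁/√n₁ = 11/√22 = 2.3452; SE₂ = 12/√172 = 0.9150.
Independent samples, unequal variances: SE_diff = √(SE₁² + SE₂²) = √(5.49996304 + 0.837225) = 2.5174.
t* = 1.314, so margin of error = 1.314 × 2.5174 = 3.3079.
Difference in means = 149 − 119 = 30.0000.
30.0000 ± 3.3079 → (26.69, 33.31).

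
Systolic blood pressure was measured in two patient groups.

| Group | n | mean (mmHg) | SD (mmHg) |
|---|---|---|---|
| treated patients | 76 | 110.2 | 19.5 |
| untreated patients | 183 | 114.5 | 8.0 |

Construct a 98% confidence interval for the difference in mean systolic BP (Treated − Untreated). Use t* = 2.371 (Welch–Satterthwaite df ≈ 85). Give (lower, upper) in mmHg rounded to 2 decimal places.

(-9.79, 1.19)

Standard errors of each mean: 19.5/√76 = 2.2368 and 8.0/√183 = 0.5914.
SE(x̄₁ − x̄₂) = √(2.2368² + 0.5914²) = 2.3137 for independent samples with unequal variances.
With t* = 2.371, the margin is 2.371 × 2.3137 = 5.4858.
x̄₁ − x̄₂ = 110.2 − 114.5 = -4.3000; the interval is -4.3000 ± 5.4858 = (-9.79, 1.19).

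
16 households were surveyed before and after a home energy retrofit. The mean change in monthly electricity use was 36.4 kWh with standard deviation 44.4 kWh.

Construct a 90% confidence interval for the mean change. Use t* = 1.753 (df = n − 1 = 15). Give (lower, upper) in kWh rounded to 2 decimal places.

Paired design: SE = s_d/√n = 44.4/√16 = 11.1000.
t* = 1.753; margin of error = 1.753 × 11.1000 = 19.4583.
36.4 ± 19.4583 → (16.94, 55.86).

(16.94, 55.86)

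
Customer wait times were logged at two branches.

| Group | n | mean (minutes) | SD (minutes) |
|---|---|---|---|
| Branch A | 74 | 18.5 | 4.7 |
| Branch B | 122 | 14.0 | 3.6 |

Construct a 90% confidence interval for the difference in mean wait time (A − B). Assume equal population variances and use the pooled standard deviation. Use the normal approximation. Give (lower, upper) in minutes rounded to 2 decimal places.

Pooled variance s_p² = [73·4.7² + 121·3.6²] / (74+122−2) = 16.3955, so s_p = 4.0491.
SE_diff = s_p·√(1/n₁ + 1/n₂) = 4.0491·√(1/74 + 1/122) = 0.5966.
z* = 1.645; margin = 1.645 × 0.5966 = 0.9814.
Difference = 18.5 − 14.0 = 4.5000.
4.5000 ± 0.9814 → (3.52, 5.48).

(3.52, 5.48)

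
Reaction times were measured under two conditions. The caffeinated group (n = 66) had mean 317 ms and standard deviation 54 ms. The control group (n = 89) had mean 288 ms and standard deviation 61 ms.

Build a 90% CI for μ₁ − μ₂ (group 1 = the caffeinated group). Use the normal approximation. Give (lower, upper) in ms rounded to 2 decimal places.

Per-group SEs: s₁/√n₁ = 54/√66 = 6.6469, s₂/√n₂ = 61/√89 = 6.4660.
Unpooled SE of the difference: √(44.18127961 + 41.809156) = 9.2731.
Margin of error = z* · SE = 1.645 × 9.2731 = 15.2542.
x̄₁ − x̄₂ = 317 − 288 = 29.0000.
CI: 29.0000 ± 15.2542 = (13.75, 44.25).

(13.75, 44.25)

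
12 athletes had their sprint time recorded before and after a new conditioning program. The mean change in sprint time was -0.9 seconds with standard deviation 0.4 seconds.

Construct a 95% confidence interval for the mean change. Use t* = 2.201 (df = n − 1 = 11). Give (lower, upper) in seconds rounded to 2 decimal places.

Paired design: SE = s_d/√n = 0.4/√12 = 0.1155.
t* = 2.201; margin of error = 2.201 × 0.1155 = 0.2542.
-0.9 ± 0.2542 → (-1.15, -0.65).

(-1.15, -0.65)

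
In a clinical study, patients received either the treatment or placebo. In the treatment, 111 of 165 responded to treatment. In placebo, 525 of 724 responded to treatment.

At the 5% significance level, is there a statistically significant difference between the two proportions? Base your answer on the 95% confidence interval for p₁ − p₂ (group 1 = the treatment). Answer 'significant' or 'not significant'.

p̂₁ = 111/165 = 0.6727 and p̂₂ = 525/724 = 0.7251.
SE₁ = √(p̂₁(1−p̂₁)/n₁) = √(0.6727·0.3273/165) = 0.03653; SE₂ = √(0.7251·0.2749/724) = 0.01659.
Independent samples: SE of the difference = √(SE₁² + SE₂²) = √(0.0013344409 + 0.0002752281) = 0.04012.
z* for 95% confidence is 1.960, so the margin of error is 1.960 × 0.04012 = 0.07864.
Point estimate p̂₁ − p̂₂ = 0.6727 − 0.7251 = -0.0524.
-0.0524 ± 0.07864 → (-0.13104, 0.02624).
The interval (-0.13104, 0.02624) contains 0, so the difference is not significant.

not significant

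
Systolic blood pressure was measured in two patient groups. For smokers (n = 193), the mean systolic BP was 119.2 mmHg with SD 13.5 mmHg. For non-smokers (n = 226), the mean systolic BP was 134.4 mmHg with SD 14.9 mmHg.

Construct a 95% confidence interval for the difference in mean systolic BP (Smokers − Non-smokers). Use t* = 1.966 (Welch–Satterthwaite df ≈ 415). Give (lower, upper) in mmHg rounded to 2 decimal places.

(-17.93, -12.47)

Standard errors of each mean: 13.5/√193 = 0.9718 and 14.9/√226 = 0.9911.
SE(x̄₁ − x̄₂) = √(0.9718² + 0.9911²) = 1.3880 for independent samples with unequal variances.
With t* = 1.966, the margin is 1.966 × 1.3880 = 2.7288.
x̄₁ − x̄₂ = 119.2 − 134.4 = -15.2000; the interval is -15.2000 ± 2.7288 = (-17.93, -12.47).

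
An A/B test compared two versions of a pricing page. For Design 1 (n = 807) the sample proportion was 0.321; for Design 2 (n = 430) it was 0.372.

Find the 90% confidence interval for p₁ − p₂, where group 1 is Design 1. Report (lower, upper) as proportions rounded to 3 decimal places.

(-0.098, -0.004)

The two standard errors are √(0.3210×0.6790/807) = 0.01643 and √(0.3720×0.6280/430) = 0.02331.
Because the samples are independent, SE_diff = √(0.01643² + 0.02331²) = 0.02852.
Using z* = 1.645 for 90%, ME = 1.645 × 0.02852 = 0.04692.
p̂₁ − p̂₂ = -0.0510; interval -0.0510 ± 0.04692 gives (-0.098, -0.004).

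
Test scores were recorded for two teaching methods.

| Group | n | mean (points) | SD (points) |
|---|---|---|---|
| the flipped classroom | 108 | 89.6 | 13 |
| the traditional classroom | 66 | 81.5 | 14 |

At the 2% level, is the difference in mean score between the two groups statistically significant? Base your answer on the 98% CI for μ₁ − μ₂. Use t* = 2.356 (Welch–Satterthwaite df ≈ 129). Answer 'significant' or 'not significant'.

significant

SE₁ = s₁/√n₁ = 13/√108 = 1.2509; SE₂ = 14/√66 = 1.7233.
Independent samples, unequal variances: SE_diff = √(SE₁² + SE₂²) = √(1.56475081 + 2.96976289) = 2.1294.
t* = 2.356, so margin of error = 2.356 × 2.1294 = 5.0169.
Difference in means = 89.6 − 81.5 = 8.1000.
8.1000 ± 5.0169 → (3.0831, 13.1169).
The interval (3.0831, 13.1169) does not contain 0, so the difference is significant.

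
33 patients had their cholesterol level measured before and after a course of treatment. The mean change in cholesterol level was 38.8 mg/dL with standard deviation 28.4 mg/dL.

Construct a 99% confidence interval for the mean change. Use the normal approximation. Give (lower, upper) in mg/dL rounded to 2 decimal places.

This is a matched-pairs design, so SE = s_d/√n = 28.4/√33 = 4.9438.
Margin = 2.576 × 4.9438 = 12.7352; the interval is 38.8 ± 12.7352 = (26.06, 51.54).

(26.06, 51.54)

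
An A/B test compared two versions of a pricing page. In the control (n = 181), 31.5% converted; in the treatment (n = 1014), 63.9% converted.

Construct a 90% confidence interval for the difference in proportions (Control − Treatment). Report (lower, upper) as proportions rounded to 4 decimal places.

Each SE is √(p̂(1−p̂)/n): √(0.3150·0.6850/181) = 0.03453 and √(0.6390·0.3610/1014) = 0.01508.
SE(p̂₁ − p̂₂) = √(SE₁² + SE₂²) = √(0.0011923209 + 0.0002274064) = 0.03768, since the two samples are independent.
At 90% confidence z* = 1.645; margin = 1.645 × 0.03768 = 0.06198.
The difference is 0.3150 − 0.6390 = -0.3240, so the interval is -0.3240 ± 0.06198 = (-0.3860, -0.2620).

(-0.3860, -0.2620)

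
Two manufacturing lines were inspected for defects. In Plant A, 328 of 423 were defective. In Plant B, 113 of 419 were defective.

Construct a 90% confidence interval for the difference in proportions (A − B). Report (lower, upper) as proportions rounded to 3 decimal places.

(0.457, 0.555)

p̂₁ = 328/423 = 0.7754 and p̂₂ = 113/419 = 0.2697.
SE₁ = √(p̂₁(1−p̂₁)/n₁) = √(0.7754·0.2246/423) = 0.02029; SE₂ = √(0.2697·0.7303/419) = 0.02168.
Independent samples: SE of the difference = √(SE₁² + SE₂²) = √(0.0004116841 + 0.0004700224) = 0.02969.
z* for 90% confidence is 1.645, so the margin of error is 1.645 × 0.02969 = 0.04884.
Point estimate p̂₁ − p̂₂ = 0.7754 − 0.2697 = 0.5057.
0.5057 ± 0.04884 → (0.457, 0.555).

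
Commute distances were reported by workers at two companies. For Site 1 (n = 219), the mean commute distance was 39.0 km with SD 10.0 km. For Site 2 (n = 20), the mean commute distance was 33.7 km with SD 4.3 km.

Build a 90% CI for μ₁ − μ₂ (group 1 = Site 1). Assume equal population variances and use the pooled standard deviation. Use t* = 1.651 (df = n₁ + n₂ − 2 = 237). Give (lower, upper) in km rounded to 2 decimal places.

(1.57, 9.03)

Pooled variance s_p² = [218·10.0² + 19·4.3²] / (219+20−2) = 93.4654, so s_p = 9.6678.
SE_diff = s_p·√(1/n₁ + 1/n₂) = 9.6678·√(1/219 + 1/20) = 2.2583.
t* = 1.651; margin = 1.651 × 2.2583 = 3.7285.
Difference = 39.0 − 33.7 = 5.3000.
5.3000 ± 3.7285 → (1.57, 9.03).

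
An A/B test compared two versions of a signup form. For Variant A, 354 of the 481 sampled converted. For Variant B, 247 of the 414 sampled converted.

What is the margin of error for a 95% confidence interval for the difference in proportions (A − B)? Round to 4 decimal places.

Sample proportions: 354/481 = 0.7360, 247/414 = 0.5966.
Each SE is √(p̂(1−p̂)/n): √(0.7360·0.2640/481) = 0.02010 and √(0.5966·0.4034/414) = 0.02411.
SE(p̂₁ − p̂₂) = √(SE₁² + SE₂²) = √(0.00040401 + 0.0005812921) = 0.03139, since the two samples are independent.
At 95% confidence z* = 1.960; margin = 1.960 × 0.03139 = 0.06152.

0.0615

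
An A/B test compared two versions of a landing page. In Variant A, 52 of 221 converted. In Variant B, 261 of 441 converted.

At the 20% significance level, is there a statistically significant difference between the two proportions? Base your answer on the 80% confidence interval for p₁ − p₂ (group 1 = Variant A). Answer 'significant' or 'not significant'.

significant

p̂₁ = 52/221 = 0.2353 and p̂₂ = 261/441 = 0.5918.
SE₁ = √(p̂₁(1−p̂₁)/n₁) = √(0.2353·0.7647/221) = 0.02853; SE₂ = √(0.5918·0.4082/441) = 0.02340.
Independent samples: SE of the difference = √(SE₁² + SE₂²) = √(0.0008139609 + 0.00054756) = 0.03690.
z* for 80% confidence is 1.282, so the margin of error is 1.282 × 0.03690 = 0.04731.
Point estimate p̂₁ − p̂₂ = 0.2353 − 0.5918 = -0.3565.
-0.3565 ± 0.04731 → (-0.40381, -0.30919).
The interval (-0.40381, -0.30919) does not contain 0, so the difference is significant.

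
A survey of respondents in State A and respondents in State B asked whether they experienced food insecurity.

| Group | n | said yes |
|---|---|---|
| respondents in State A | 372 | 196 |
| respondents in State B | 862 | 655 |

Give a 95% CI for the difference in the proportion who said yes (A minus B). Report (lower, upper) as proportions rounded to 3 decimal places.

(-0.291, -0.175)

p̂₁ = 196/372 = 0.5269 and p̂₂ = 655/862 = 0.7599.
SE₁ = √(p̂₁(1−p̂₁)/n₁) = √(0.5269·0.4731/372) = 0.02589; SE₂ = √(0.7599·0.2401/862) = 0.01455.
Independent samples: SE of the difference = √(SE₁² + SE₂²) = √(0.0006702921 + 0.0002117025) = 0.02970.
z* for 95% confidence is 1.960, so the margin of error is 1.960 × 0.02970 = 0.05821.
Point estimate p̂₁ − p̂₂ = 0.5269 − 0.7599 = -0.2330.
-0.2330 ± 0.05821 → (-0.291, -0.175).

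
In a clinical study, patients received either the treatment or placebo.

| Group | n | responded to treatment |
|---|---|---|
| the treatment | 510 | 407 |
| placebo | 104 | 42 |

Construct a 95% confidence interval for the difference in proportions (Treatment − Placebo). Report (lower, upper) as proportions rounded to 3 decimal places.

First, p̂₁ = 407/510 = 0.7980; p̂₂ = 42/104 = 0.4038.
The two standard errors are √(0.7980×0.2020/510) = 0.01778 and √(0.4038×0.5962/104) = 0.04811.
Because the samples are independent, SE_diff = √(0.01778² + 0.04811²) = 0.05129.
Using z* = 1.960 for 95%, ME = 1.960 × 0.05129 = 0.10053.
p̂₁ − p̂₂ = 0.3942; interval 0.3942 ± 0.10053 gives (0.294, 0.495).

(0.294, 0.495)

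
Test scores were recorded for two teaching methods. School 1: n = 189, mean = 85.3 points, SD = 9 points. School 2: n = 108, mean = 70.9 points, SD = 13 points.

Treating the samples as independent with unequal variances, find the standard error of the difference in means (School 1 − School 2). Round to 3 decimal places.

SE₁ = s₁/√n₁ = 9/√189 = 0.6547; SE₂ = 13/√108 = 1.2509.
Independent samples, unequal variances: SE_diff = √(SE₁² + SE₂²) = √(0.42863209 + 1.56475081) = 1.4119.

1.412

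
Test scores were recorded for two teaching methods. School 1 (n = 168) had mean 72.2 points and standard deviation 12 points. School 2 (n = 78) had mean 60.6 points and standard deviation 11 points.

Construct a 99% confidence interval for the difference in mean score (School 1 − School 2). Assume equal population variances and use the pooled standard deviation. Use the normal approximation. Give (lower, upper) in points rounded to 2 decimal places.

(7.47, 15.73)

Pooled variance s_p² = [167·12² + 77·11²] / (168+78−2) = 136.7418, so s_p = 11.6937.
SE_diff = s_p·√(1/n₁ + 1/n₂) = 11.6937·√(1/168 + 1/78) = 1.6022.
z* = 2.576; margin = 2.576 × 1.6022 = 4.1273.
Difference = 72.2 − 60.6 = 11.6000.
11.6000 ± 4.1273 → (7.47, 15.73).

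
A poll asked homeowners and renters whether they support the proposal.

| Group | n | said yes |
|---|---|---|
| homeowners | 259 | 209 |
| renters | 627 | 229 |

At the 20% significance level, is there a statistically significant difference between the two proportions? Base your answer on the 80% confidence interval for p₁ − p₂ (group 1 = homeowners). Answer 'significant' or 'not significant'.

significant

Sample proportions: 209/259 = 0.8069, 229/627 = 0.3652.
Each SE is √(p̂(1−p̂)/n): √(0.8069·0.1931/259) = 0.02453 and √(0.3652·0.6348/627) = 0.01923.
SE(p̂₁ − p̂₂) = √(SE₁² + SE₂²) = √(0.0006017209 + 0.0003697929) = 0.03117, since the two samples are independent.
At 80% confidence z* = 1.282; margin = 1.282 × 0.03117 = 0.03996.
The difference is 0.8069 − 0.3652 = 0.4417, so the interval is 0.4417 ± 0.03996 = (0.40174, 0.48166).
The interval (0.40174, 0.48166) does not contain 0, so the difference is significant.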